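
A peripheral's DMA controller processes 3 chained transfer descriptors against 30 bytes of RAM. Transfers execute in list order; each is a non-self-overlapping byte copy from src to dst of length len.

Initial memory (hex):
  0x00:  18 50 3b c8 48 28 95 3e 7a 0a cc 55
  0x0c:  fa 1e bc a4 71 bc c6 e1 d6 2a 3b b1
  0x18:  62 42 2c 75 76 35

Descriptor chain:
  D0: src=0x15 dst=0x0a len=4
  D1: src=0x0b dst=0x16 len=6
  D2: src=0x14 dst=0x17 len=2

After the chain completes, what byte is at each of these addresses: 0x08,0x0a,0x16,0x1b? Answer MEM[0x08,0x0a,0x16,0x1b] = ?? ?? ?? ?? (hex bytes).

#0 dst[0x0a+4] := {0x2a,0x3b,0xb1,0x62}
#1 dst[0x16+6] := {0x3b,0xb1,0x62,0xbc,0xa4,0x71}
#2 dst[0x17+2] := {0xd6,0x2a}
query mem[0x08]=0x7a, mem[0x0a]=0x2a, mem[0x16]=0x3b, mem[0x1b]=0x71

MEM[0x08,0x0a,0x16,0x1b] = 7a 2a 3b 71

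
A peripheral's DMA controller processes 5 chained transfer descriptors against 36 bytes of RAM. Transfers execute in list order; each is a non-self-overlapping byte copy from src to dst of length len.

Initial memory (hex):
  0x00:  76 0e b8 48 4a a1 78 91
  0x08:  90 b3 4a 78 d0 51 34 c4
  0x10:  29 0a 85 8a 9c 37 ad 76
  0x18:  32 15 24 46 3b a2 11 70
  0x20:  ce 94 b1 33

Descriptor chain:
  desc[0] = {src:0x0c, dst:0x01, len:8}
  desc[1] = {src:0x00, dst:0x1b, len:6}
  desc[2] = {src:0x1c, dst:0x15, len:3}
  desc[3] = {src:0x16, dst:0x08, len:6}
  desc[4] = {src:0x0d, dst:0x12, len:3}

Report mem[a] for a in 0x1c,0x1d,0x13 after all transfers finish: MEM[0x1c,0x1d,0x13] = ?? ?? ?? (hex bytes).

[0] 0x0c->0x01 len=8 : d0 51 34 c4 29 0a 85 8a
[1] 0x00->0x1b len=6 : 76 d0 51 34 c4 29
[2] 0x1c->0x15 len=3 : d0 51 34
[3] 0x16->0x08 len=6 : 51 34 32 15 24 76
[4] 0x0d->0x12 len=3 : 76 34 c4
query mem[0x1c]=0xd0, mem[0x1d]=0x51, mem[0x13]=0x34

MEM[0x1c,0x1d,0x13] = d0 51 34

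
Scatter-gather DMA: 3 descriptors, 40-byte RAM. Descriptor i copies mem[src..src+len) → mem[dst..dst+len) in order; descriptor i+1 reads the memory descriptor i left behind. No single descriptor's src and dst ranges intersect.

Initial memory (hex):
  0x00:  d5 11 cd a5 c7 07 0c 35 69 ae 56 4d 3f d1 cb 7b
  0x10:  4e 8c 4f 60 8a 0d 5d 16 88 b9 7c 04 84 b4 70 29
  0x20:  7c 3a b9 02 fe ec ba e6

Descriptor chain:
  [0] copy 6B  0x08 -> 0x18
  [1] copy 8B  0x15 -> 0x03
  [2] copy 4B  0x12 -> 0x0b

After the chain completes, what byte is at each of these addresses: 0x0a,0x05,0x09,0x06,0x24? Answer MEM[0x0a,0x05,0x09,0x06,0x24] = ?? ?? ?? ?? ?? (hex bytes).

MEM[0x0a,0x05,0x09,0x06,0x24] = 3f 16 4d 69 fe

  after D0: wrote 6B at 0x18 = 69ae564d3fd1
  after D1: wrote 8B at 0x03 = 0d5d1669ae564d3f
  after D2: wrote 4B at 0x0b = 4f608a0d
query mem[0x0a]=0x3f, mem[0x05]=0x16, mem[0x09]=0x4d, mem[0x06]=0x69, mem[0x24]=0xfe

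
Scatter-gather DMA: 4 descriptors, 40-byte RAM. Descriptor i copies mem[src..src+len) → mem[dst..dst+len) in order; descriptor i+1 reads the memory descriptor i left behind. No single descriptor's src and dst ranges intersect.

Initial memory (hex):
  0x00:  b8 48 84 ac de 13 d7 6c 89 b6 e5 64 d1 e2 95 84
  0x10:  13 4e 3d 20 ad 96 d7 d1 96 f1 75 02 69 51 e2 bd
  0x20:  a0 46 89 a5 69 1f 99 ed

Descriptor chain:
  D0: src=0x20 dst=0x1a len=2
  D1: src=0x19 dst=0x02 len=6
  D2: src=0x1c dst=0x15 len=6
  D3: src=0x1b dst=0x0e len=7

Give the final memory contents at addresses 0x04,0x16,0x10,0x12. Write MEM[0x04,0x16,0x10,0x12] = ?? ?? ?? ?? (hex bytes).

[0] 0x20->0x1a len=2 : a0 46
[1] 0x19->0x02 len=6 : f1 a0 46 69 51 e2
[2] 0x1c->0x15 len=6 : 69 51 e2 bd a0 46
[3] 0x1b->0x0e len=7 : 46 69 51 e2 bd a0 46
query mem[0x04]=0x46, mem[0x16]=0x51, mem[0x10]=0x51, mem[0x12]=0xbd

MEM[0x04,0x16,0x10,0x12] = 46 51 51 bd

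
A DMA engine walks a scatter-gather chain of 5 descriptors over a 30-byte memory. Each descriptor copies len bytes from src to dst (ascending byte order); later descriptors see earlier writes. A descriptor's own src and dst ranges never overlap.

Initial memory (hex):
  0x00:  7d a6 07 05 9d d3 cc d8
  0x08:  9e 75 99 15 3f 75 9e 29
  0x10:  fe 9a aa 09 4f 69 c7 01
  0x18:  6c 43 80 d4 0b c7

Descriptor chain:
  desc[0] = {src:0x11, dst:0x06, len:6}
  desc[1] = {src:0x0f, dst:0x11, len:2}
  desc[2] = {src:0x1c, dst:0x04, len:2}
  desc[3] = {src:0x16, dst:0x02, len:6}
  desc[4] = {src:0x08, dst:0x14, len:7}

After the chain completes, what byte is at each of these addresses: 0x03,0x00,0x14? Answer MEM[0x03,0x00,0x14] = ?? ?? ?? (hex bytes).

MEM[0x03,0x00,0x14] = 01 7d 09

#0 dst[0x06+6] := {0x9a,0xaa,0x09,0x4f,0x69,0xc7}
#1 dst[0x11+2] := {0x29,0xfe}
#2 dst[0x04+2] := {0x0b,0xc7}
#3 dst[0x02+6] := {0xc7,0x01,0x6c,0x43,0x80,0xd4}
#4 dst[0x14+7] := {0x09,0x4f,0x69,0xc7,0x3f,0x75,0x9e}
query mem[0x03]=0x01, mem[0x00]=0x7d, mem[0x14]=0x09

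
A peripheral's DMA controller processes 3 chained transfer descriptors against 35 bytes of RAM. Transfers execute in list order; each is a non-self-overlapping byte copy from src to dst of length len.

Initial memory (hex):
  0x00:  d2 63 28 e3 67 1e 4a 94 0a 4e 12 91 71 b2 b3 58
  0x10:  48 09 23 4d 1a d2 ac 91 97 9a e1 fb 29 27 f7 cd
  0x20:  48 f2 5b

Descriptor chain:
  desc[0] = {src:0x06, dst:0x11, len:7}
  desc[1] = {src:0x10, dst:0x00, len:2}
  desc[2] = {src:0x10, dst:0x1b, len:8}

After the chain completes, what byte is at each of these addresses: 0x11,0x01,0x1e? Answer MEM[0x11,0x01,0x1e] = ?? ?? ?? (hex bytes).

MEM[0x11,0x01,0x1e] = 4a 4a 0a

  after D0: wrote 7B at 0x11 = 4a940a4e129171
  after D1: wrote 2B at 0x00 = 484a
  after D2: wrote 8B at 0x1b = 484a940a4e129171
query mem[0x11]=0x4a, mem[0x01]=0x4a, mem[0x1e]=0x0a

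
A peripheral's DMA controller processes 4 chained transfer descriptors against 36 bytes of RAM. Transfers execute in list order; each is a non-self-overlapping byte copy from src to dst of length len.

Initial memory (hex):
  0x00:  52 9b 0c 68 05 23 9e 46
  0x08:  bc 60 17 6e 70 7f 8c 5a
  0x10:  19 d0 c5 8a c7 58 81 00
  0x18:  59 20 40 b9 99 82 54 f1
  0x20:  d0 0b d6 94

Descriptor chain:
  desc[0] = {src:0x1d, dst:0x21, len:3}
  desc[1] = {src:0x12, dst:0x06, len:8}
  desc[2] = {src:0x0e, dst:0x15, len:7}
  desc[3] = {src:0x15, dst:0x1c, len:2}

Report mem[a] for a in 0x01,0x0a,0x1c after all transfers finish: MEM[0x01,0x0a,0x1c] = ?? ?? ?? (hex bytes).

MEM[0x01,0x0a,0x1c] = 9b 81 8c

[0] 0x1d->0x21 len=3 : 82 54 f1
[1] 0x12->0x06 len=8 : c5 8a c7 58 81 00 59 20
[2] 0x0e->0x15 len=7 : 8c 5a 19 d0 c5 8a c7
[3] 0x15->0x1c len=2 : 8c 5a
query mem[0x01]=0x9b, mem[0x0a]=0x81, mem[0x1c]=0x8c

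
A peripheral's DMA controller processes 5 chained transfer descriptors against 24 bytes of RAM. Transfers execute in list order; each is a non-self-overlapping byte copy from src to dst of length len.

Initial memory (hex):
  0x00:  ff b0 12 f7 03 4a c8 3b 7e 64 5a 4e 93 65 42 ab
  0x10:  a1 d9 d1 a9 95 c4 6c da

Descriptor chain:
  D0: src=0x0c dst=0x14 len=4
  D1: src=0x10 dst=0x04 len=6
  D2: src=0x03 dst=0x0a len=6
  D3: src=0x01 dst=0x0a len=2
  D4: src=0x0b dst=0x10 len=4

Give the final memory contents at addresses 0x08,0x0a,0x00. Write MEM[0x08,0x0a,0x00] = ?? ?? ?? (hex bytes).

MEM[0x08,0x0a,0x00] = 93 b0 ff

D0: mem[0x14..0x17] <- [93 65 42 ab]
D1: mem[0x04..0x09] <- [a1 d9 d1 a9 93 65]
D2: mem[0x0a..0x0f] <- [f7 a1 d9 d1 a9 93]
D3: mem[0x0a..0x0b] <- [b0 12]
D4: mem[0x10..0x13] <- [12 d9 d1 a9]
query mem[0x08]=0x93, mem[0x0a]=0xb0, mem[0x00]=0xff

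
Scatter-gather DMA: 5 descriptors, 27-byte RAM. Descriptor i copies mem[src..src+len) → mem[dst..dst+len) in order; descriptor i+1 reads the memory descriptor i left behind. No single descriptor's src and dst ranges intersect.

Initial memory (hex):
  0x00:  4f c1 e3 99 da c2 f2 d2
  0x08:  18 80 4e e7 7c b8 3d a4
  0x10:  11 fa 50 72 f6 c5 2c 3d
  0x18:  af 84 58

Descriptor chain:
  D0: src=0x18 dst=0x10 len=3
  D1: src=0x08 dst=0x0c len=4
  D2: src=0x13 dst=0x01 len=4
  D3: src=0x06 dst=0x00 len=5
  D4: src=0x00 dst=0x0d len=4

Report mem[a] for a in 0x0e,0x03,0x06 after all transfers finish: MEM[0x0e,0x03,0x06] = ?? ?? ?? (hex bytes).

MEM[0x0e,0x03,0x06] = d2 80 f2

  after D0: wrote 3B at 0x10 = af8458
  after D1: wrote 4B at 0x0c = 18804ee7
  after D2: wrote 4B at 0x01 = 72f6c52c
  after D3: wrote 5B at 0x00 = f2d218804e
  after D4: wrote 4B at 0x0d = f2d21880
query mem[0x0e]=0xd2, mem[0x03]=0x80, mem[0x06]=0xf2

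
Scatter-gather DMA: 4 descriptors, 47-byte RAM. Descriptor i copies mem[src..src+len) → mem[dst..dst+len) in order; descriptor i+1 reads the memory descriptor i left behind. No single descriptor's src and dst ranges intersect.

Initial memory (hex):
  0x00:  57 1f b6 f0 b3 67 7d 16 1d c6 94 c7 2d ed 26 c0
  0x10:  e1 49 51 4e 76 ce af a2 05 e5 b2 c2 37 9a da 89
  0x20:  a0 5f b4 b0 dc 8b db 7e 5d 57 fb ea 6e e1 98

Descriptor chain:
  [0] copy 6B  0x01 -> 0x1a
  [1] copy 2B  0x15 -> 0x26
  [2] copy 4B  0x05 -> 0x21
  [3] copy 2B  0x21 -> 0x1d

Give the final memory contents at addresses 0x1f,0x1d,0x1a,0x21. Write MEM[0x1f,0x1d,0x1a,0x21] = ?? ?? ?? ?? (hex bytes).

[0] 0x01->0x1a len=6 : 1f b6 f0 b3 67 7d
[1] 0x15->0x26 len=2 : ce af
[2] 0x05->0x21 len=4 : 67 7d 16 1d
[3] 0x21->0x1d len=2 : 67 7d
query mem[0x1f]=0x7d, mem[0x1d]=0x67, mem[0x1a]=0x1f, mem[0x21]=0x67

MEM[0x1f,0x1d,0x1a,0x21] = 7d 67 1f 67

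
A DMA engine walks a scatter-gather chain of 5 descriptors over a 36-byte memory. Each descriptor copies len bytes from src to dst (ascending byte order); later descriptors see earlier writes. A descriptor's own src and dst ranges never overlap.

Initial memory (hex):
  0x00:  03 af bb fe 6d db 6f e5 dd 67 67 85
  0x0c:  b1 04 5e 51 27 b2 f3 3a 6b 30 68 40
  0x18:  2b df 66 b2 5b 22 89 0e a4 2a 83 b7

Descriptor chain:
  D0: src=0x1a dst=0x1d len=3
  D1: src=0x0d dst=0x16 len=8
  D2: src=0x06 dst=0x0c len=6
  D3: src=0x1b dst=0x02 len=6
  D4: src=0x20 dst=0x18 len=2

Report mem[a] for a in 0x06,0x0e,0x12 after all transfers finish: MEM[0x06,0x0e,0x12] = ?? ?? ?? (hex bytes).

MEM[0x06,0x0e,0x12] = 5b dd f3

[0] 0x1a->0x1d len=3 : 66 b2 5b
[1] 0x0d->0x16 len=8 : 04 5e 51 27 b2 f3 3a 6b
[2] 0x06->0x0c len=6 : 6f e5 dd 67 67 85
[3] 0x1b->0x02 len=6 : f3 3a 6b b2 5b a4
[4] 0x20->0x18 len=2 : a4 2a
query mem[0x06]=0x5b, mem[0x0e]=0xdd, mem[0x12]=0xf3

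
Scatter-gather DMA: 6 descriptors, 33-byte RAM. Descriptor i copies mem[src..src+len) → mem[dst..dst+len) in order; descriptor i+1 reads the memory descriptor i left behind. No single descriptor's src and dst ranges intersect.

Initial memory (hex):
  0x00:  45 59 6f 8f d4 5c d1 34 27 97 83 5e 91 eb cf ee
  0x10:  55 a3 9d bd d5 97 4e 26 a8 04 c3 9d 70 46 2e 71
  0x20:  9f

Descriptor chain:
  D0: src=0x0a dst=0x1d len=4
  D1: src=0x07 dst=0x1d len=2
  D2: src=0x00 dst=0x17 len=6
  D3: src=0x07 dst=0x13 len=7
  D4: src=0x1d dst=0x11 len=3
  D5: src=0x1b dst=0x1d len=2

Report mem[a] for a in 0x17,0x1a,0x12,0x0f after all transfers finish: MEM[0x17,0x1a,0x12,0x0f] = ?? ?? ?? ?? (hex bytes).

MEM[0x17,0x1a,0x12,0x0f] = 5e 8f 27 ee

D0: mem[0x1d..0x20] <- [83 5e 91 eb]
D1: mem[0x1d..0x1e] <- [34 27]
D2: mem[0x17..0x1c] <- [45 59 6f 8f d4 5c]
D3: mem[0x13..0x19] <- [34 27 97 83 5e 91 eb]
D4: mem[0x11..0x13] <- [34 27 91]
D5: mem[0x1d..0x1e] <- [d4 5c]
query mem[0x17]=0x5e, mem[0x1a]=0x8f, mem[0x12]=0x27, mem[0x0f]=0xee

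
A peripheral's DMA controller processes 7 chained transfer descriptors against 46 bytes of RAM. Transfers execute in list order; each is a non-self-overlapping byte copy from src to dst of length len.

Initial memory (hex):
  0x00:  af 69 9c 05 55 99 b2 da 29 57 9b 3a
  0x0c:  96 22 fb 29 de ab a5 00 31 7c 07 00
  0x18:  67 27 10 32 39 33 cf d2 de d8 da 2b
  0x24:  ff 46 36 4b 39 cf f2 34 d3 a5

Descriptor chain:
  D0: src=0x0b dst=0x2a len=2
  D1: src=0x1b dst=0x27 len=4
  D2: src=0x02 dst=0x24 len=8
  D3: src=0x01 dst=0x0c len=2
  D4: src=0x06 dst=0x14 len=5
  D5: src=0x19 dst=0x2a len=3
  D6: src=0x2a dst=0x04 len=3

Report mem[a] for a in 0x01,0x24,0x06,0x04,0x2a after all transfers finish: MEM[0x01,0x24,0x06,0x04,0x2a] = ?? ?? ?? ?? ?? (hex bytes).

  after D0: wrote 2B at 0x2a = 3a96
  after D1: wrote 4B at 0x27 = 323933cf
  after D2: wrote 8B at 0x24 = 9c055599b2da2957
  after D3: wrote 2B at 0x0c = 699c
  after D4: wrote 5B at 0x14 = b2da29579b
  after D5: wrote 3B at 0x2a = 271032
  after D6: wrote 3B at 0x04 = 271032
query mem[0x01]=0x69, mem[0x24]=0x9c, mem[0x06]=0x32, mem[0x04]=0x27, mem[0x2a]=0x27

MEM[0x01,0x24,0x06,0x04,0x2a] = 69 9c 32 27 27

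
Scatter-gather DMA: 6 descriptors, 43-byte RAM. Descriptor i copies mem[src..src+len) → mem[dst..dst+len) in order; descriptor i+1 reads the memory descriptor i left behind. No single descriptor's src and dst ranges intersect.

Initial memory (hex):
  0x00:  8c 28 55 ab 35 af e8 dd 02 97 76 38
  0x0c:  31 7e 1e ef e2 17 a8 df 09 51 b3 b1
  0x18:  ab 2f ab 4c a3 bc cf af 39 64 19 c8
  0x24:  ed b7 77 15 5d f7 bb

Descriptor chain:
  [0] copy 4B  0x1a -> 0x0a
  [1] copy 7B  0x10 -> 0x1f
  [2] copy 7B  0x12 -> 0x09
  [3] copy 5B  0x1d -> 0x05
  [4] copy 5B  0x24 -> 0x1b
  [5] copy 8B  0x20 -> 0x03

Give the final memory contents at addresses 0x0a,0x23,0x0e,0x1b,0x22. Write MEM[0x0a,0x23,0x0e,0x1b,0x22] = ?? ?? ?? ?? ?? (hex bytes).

MEM[0x0a,0x23,0x0e,0x1b,0x22] = 15 09 b1 51 df

  after D0: wrote 4B at 0x0a = ab4ca3bc
  after D1: wrote 7B at 0x1f = e217a8df0951b3
  after D2: wrote 7B at 0x09 = a8df0951b3b1ab
  after D3: wrote 5B at 0x05 = bccfe217a8
  after D4: wrote 5B at 0x1b = 51b377155d
  after D5: wrote 8B at 0x03 = 17a8df0951b37715
query mem[0x0a]=0x15, mem[0x23]=0x09, mem[0x0e]=0xb1, mem[0x1b]=0x51, mem[0x22]=0xdf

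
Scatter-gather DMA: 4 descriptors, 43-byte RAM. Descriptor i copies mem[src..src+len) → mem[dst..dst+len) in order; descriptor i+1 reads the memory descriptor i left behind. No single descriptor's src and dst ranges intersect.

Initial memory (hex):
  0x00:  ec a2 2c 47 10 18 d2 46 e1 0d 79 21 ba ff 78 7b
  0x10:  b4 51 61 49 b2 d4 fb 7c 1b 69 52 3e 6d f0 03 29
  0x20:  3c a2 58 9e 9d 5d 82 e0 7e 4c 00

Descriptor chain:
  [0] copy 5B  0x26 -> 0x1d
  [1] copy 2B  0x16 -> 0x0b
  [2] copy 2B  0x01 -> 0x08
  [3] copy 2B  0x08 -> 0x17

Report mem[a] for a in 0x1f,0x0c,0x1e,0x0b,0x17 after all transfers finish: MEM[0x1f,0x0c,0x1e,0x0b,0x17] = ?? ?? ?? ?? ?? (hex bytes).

MEM[0x1f,0x0c,0x1e,0x0b,0x17] = 7e 7c e0 fb a2

  after D0: wrote 5B at 0x1d = 82e07e4c00
  after D1: wrote 2B at 0x0b = fb7c
  after D2: wrote 2B at 0x08 = a22c
  after D3: wrote 2B at 0x17 = a22c
query mem[0x1f]=0x7e, mem[0x0c]=0x7c, mem[0x1e]=0xe0, mem[0x0b]=0xfb, mem[0x17]=0xa2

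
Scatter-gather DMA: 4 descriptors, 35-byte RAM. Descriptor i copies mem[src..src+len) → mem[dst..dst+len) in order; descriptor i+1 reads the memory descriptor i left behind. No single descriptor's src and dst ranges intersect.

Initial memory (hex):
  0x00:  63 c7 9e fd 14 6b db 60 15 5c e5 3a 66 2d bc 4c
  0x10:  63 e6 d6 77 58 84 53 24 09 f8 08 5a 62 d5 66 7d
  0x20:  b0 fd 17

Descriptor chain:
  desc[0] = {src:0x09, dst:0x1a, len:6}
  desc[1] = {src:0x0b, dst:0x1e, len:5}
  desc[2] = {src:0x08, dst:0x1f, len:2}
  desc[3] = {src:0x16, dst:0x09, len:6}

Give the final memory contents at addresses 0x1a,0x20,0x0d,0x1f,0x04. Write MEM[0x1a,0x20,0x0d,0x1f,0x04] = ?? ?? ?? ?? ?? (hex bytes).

MEM[0x1a,0x20,0x0d,0x1f,0x04] = 5c 5c 5c 15 14

  after D0: wrote 6B at 0x1a = 5ce53a662dbc
  after D1: wrote 5B at 0x1e = 3a662dbc4c
  after D2: wrote 2B at 0x1f = 155c
  after D3: wrote 6B at 0x09 = 532409f85ce5
query mem[0x1a]=0x5c, mem[0x20]=0x5c, mem[0x0d]=0x5c, mem[0x1f]=0x15, mem[0x04]=0x14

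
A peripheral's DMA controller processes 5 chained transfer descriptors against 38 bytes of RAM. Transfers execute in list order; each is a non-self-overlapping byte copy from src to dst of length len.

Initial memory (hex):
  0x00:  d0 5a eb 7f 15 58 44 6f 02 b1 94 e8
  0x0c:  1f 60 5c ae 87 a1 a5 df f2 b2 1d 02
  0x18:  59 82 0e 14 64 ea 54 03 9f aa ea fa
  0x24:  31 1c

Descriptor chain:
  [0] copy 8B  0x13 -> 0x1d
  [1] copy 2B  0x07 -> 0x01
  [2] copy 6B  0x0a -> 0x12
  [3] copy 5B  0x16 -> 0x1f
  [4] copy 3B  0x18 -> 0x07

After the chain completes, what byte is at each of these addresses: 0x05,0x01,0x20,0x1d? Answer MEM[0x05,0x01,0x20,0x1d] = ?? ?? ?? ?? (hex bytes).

MEM[0x05,0x01,0x20,0x1d] = 58 6f ae df

#0 dst[0x1d+8] := {0xdf,0xf2,0xb2,0x1d,0x02,0x59,0x82,0x0e}
#1 dst[0x01+2] := {0x6f,0x02}
#2 dst[0x12+6] := {0x94,0xe8,0x1f,0x60,0x5c,0xae}
#3 dst[0x1f+5] := {0x5c,0xae,0x59,0x82,0x0e}
#4 dst[0x07+3] := {0x59,0x82,0x0e}
query mem[0x05]=0x58, mem[0x01]=0x6f, mem[0x20]=0xae, mem[0x1d]=0xdf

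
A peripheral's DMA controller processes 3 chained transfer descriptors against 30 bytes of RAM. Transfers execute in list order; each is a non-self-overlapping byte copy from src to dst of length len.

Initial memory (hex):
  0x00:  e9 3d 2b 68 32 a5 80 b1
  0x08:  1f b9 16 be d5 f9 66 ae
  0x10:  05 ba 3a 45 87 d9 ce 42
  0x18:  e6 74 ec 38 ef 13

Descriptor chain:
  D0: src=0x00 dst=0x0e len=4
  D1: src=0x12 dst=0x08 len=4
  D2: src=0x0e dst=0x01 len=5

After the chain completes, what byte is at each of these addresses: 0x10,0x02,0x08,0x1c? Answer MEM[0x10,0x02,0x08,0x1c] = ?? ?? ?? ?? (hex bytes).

  after D0: wrote 4B at 0x0e = e93d2b68
  after D1: wrote 4B at 0x08 = 3a4587d9
  after D2: wrote 5B at 0x01 = e93d2b683a
query mem[0x10]=0x2b, mem[0x02]=0x3d, mem[0x08]=0x3a, mem[0x1c]=0xef

MEM[0x10,0x02,0x08,0x1c] = 2b 3d 3a ef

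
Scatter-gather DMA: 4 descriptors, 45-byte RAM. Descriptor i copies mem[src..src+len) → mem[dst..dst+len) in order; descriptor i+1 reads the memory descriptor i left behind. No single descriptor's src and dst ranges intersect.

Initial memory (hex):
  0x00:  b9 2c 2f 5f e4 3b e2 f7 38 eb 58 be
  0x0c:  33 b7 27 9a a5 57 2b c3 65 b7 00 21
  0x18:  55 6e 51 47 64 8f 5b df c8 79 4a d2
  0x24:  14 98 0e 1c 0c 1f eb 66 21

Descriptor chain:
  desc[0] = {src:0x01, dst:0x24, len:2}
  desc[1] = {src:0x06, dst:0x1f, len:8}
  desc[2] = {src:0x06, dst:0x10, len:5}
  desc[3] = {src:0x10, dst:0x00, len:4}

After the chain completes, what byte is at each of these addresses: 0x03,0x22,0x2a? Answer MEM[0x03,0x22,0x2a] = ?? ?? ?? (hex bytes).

  after D0: wrote 2B at 0x24 = 2c2f
  after D1: wrote 8B at 0x1f = e2f738eb58be33b7
  after D2: wrote 5B at 0x10 = e2f738eb58
  after D3: wrote 4B at 0x00 = e2f738eb
query mem[0x03]=0xeb, mem[0x22]=0xeb, mem[0x2a]=0xeb

MEM[0x03,0x22,0x2a] = eb eb eb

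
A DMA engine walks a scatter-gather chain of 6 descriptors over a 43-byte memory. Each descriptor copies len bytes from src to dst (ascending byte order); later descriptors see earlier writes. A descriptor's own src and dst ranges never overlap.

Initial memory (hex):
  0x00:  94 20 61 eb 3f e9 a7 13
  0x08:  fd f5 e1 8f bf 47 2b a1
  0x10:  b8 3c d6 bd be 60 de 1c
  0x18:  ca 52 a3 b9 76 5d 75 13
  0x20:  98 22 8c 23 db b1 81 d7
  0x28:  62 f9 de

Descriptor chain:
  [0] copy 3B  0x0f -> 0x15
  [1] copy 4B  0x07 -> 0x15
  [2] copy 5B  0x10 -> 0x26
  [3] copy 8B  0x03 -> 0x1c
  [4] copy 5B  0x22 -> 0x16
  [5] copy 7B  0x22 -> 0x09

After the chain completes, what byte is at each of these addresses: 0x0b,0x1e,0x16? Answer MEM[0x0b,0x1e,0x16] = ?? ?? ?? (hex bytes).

D0: mem[0x15..0x17] <- [a1 b8 3c]
D1: mem[0x15..0x18] <- [13 fd f5 e1]
D2: mem[0x26..0x2a] <- [b8 3c d6 bd be]
D3: mem[0x1c..0x23] <- [eb 3f e9 a7 13 fd f5 e1]
D4: mem[0x16..0x1a] <- [f5 e1 db b1 b8]
D5: mem[0x09..0x0f] <- [f5 e1 db b1 b8 3c d6]
query mem[0x0b]=0xdb, mem[0x1e]=0xe9, mem[0x16]=0xf5

MEM[0x0b,0x1e,0x16] = db e9 f5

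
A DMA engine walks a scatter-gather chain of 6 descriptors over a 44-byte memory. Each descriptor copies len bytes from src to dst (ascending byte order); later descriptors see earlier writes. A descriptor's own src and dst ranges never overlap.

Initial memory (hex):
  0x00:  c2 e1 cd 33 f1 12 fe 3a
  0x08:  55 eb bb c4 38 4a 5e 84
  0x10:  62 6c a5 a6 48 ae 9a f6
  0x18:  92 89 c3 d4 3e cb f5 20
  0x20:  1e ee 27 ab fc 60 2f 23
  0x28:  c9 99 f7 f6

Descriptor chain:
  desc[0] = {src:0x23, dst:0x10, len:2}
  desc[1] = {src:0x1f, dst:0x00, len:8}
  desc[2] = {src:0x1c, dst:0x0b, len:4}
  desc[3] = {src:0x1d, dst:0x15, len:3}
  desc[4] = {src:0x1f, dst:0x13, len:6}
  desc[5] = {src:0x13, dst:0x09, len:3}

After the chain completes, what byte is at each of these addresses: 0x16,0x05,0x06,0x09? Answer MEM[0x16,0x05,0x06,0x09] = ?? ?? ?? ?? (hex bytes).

MEM[0x16,0x05,0x06,0x09] = 27 fc 60 20

[0] 0x23->0x10 len=2 : ab fc
[1] 0x1f->0x00 len=8 : 20 1e ee 27 ab fc 60 2f
[2] 0x1c->0x0b len=4 : 3e cb f5 20
[3] 0x1d->0x15 len=3 : cb f5 20
[4] 0x1f->0x13 len=6 : 20 1e ee 27 ab fc
[5] 0x13->0x09 len=3 : 20 1e ee
query mem[0x16]=0x27, mem[0x05]=0xfc, mem[0x06]=0x60, mem[0x09]=0x20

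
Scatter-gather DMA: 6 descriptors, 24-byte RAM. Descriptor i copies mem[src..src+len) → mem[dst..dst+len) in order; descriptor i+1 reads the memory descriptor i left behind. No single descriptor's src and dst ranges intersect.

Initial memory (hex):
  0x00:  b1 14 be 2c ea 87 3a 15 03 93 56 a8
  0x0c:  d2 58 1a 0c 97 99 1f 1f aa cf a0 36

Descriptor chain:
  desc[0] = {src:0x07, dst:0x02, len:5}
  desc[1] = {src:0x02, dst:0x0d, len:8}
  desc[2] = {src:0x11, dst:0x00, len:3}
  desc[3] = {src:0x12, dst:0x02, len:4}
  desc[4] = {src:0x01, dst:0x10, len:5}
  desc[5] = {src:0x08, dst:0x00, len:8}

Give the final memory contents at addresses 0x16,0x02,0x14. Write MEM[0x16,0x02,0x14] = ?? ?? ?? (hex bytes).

MEM[0x16,0x02,0x14] = a0 56 cf

#0 dst[0x02+5] := {0x15,0x03,0x93,0x56,0xa8}
#1 dst[0x0d+8] := {0x15,0x03,0x93,0x56,0xa8,0x15,0x03,0x93}
#2 dst[0x00+3] := {0xa8,0x15,0x03}
#3 dst[0x02+4] := {0x15,0x03,0x93,0xcf}
#4 dst[0x10+5] := {0x15,0x15,0x03,0x93,0xcf}
#5 dst[0x00+8] := {0x03,0x93,0x56,0xa8,0xd2,0x15,0x03,0x93}
query mem[0x16]=0xa0, mem[0x02]=0x56, mem[0x14]=0xcf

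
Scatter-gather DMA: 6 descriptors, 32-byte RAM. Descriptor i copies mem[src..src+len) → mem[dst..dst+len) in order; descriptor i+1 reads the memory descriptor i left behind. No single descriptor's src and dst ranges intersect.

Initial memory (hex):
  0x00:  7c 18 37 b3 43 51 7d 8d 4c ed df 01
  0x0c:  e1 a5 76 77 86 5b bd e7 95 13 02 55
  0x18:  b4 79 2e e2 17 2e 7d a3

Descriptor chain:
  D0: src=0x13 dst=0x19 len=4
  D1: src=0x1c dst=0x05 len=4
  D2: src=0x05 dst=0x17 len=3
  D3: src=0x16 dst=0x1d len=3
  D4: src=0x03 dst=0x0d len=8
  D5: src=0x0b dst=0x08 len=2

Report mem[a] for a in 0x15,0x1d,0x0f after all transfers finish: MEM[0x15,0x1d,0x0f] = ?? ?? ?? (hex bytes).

MEM[0x15,0x1d,0x0f] = 13 02 02

[0] 0x13->0x19 len=4 : e7 95 13 02
[1] 0x1c->0x05 len=4 : 02 2e 7d a3
[2] 0x05->0x17 len=3 : 02 2e 7d
[3] 0x16->0x1d len=3 : 02 02 2e
[4] 0x03->0x0d len=8 : b3 43 02 2e 7d a3 ed df
[5] 0x0b->0x08 len=2 : 01 e1
query mem[0x15]=0x13, mem[0x1d]=0x02, mem[0x0f]=0x02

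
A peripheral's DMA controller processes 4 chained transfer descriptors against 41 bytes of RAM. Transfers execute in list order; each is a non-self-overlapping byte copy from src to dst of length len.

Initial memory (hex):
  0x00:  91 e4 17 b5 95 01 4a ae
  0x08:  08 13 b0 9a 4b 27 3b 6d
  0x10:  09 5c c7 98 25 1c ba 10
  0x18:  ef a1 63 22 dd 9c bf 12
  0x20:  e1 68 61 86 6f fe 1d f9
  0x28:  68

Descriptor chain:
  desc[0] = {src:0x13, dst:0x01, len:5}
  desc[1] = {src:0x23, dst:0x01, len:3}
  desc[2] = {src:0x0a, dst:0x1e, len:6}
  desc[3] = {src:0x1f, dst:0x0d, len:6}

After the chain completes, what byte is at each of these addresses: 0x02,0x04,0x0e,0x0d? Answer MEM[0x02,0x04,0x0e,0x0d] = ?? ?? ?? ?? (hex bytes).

MEM[0x02,0x04,0x0e,0x0d] = 6f ba 4b 9a

#0 dst[0x01+5] := {0x98,0x25,0x1c,0xba,0x10}
#1 dst[0x01+3] := {0x86,0x6f,0xfe}
#2 dst[0x1e+6] := {0xb0,0x9a,0x4b,0x27,0x3b,0x6d}
#3 dst[0x0d+6] := {0x9a,0x4b,0x27,0x3b,0x6d,0x6f}
query mem[0x02]=0x6f, mem[0x04]=0xba, mem[0x0e]=0x4b, mem[0x0d]=0x9a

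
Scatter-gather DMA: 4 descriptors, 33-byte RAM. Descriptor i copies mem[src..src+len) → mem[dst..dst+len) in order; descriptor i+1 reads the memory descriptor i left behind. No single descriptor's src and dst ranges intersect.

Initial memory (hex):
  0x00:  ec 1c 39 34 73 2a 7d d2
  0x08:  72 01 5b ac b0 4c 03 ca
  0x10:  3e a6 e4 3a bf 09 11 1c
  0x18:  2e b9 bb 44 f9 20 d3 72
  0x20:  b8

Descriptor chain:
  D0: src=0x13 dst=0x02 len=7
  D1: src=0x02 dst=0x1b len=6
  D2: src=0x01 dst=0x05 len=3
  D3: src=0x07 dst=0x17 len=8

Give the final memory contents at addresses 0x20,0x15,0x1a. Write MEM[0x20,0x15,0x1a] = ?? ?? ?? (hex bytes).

MEM[0x20,0x15,0x1a] = 2e 09 5b

#0 dst[0x02+7] := {0x3a,0xbf,0x09,0x11,0x1c,0x2e,0xb9}
#1 dst[0x1b+6] := {0x3a,0xbf,0x09,0x11,0x1c,0x2e}
#2 dst[0x05+3] := {0x1c,0x3a,0xbf}
#3 dst[0x17+8] := {0xbf,0xb9,0x01,0x5b,0xac,0xb0,0x4c,0x03}
query mem[0x20]=0x2e, mem[0x15]=0x09, mem[0x1a]=0x5b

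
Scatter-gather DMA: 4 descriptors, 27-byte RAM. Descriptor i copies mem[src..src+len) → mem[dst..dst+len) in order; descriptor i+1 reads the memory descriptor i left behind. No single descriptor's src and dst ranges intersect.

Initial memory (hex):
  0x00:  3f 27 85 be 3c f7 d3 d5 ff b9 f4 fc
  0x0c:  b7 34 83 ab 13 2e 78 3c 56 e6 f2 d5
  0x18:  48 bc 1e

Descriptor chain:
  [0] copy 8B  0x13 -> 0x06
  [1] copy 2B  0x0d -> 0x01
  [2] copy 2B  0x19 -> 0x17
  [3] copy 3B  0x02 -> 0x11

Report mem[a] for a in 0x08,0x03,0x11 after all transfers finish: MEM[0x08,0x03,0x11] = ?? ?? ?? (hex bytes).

MEM[0x08,0x03,0x11] = e6 be 83

  after D0: wrote 8B at 0x06 = 3c56e6f2d548bc1e
  after D1: wrote 2B at 0x01 = 1e83
  after D2: wrote 2B at 0x17 = bc1e
  after D3: wrote 3B at 0x11 = 83be3c
query mem[0x08]=0xe6, mem[0x03]=0xbe, mem[0x11]=0x83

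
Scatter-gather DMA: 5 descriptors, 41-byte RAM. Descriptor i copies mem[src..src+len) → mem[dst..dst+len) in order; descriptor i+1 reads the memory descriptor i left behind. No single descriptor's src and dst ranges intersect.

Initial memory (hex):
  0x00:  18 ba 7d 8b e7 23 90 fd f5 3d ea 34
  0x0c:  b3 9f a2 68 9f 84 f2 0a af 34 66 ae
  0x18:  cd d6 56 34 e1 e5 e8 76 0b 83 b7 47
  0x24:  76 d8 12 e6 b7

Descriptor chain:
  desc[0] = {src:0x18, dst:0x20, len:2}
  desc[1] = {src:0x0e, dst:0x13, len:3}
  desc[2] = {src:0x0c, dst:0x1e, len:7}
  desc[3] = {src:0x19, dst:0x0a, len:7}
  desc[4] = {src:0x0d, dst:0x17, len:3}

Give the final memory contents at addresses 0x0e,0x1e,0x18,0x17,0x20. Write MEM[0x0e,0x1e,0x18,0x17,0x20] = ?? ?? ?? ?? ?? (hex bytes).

MEM[0x0e,0x1e,0x18,0x17,0x20] = e5 b3 e5 e1 a2

  after D0: wrote 2B at 0x20 = cdd6
  after D1: wrote 3B at 0x13 = a2689f
  after D2: wrote 7B at 0x1e = b39fa2689f84f2
  after D3: wrote 7B at 0x0a = d65634e1e5b39f
  after D4: wrote 3B at 0x17 = e1e5b3
query mem[0x0e]=0xe5, mem[0x1e]=0xb3, mem[0x18]=0xe5, mem[0x17]=0xe1, mem[0x20]=0xa2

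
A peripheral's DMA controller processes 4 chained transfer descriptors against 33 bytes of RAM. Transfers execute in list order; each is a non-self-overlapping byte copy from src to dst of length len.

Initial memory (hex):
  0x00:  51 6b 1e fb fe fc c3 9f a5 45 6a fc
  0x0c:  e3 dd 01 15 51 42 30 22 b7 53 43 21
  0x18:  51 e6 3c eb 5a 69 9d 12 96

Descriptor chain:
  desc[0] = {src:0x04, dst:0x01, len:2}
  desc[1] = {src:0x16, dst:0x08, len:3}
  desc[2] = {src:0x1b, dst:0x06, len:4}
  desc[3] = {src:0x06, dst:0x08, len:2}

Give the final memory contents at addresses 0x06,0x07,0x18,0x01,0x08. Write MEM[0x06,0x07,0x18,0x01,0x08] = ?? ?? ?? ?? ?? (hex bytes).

MEM[0x06,0x07,0x18,0x01,0x08] = eb 5a 51 fe eb

#0 dst[0x01+2] := {0xfe,0xfc}
#1 dst[0x08+3] := {0x43,0x21,0x51}
#2 dst[0x06+4] := {0xeb,0x5a,0x69,0x9d}
#3 dst[0x08+2] := {0xeb,0x5a}
query mem[0x06]=0xeb, mem[0x07]=0x5a, mem[0x18]=0x51, mem[0x01]=0xfe, mem[0x08]=0xeb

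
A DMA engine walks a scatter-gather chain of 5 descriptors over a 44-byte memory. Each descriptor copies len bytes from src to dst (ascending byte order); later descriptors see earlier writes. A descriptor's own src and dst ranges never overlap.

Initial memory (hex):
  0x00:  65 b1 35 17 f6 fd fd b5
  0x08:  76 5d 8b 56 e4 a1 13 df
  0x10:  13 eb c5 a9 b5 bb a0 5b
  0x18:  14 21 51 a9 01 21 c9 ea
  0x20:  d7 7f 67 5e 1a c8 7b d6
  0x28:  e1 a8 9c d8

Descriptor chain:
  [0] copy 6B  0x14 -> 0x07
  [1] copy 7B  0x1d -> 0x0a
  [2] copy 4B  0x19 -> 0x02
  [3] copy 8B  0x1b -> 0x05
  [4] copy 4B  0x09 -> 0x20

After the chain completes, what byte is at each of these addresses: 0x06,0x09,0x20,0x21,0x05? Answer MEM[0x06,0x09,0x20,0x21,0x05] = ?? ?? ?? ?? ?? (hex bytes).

  after D0: wrote 6B at 0x07 = b5bba05b1421
  after D1: wrote 7B at 0x0a = 21c9ead77f675e
  after D2: wrote 4B at 0x02 = 2151a901
  after D3: wrote 8B at 0x05 = a90121c9ead77f67
  after D4: wrote 4B at 0x20 = ead77f67
query mem[0x06]=0x01, mem[0x09]=0xea, mem[0x20]=0xea, mem[0x21]=0xd7, mem[0x05]=0xa9

MEM[0x06,0x09,0x20,0x21,0x05] = 01 ea ea d7 a9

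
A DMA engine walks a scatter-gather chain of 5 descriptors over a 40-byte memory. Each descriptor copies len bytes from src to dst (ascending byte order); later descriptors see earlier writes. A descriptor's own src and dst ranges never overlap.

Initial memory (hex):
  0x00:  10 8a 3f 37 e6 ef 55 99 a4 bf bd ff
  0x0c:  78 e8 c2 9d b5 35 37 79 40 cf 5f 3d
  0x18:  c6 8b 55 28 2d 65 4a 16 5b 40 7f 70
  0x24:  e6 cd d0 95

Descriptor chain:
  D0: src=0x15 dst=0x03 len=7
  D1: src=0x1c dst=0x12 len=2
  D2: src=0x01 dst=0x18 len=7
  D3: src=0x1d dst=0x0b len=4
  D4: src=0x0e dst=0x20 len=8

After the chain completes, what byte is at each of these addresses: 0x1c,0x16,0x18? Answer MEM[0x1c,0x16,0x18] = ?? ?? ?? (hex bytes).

MEM[0x1c,0x16,0x18] = 3d 5f 8a

D0: mem[0x03..0x09] <- [cf 5f 3d c6 8b 55 28]
D1: mem[0x12..0x13] <- [2d 65]
D2: mem[0x18..0x1e] <- [8a 3f cf 5f 3d c6 8b]
D3: mem[0x0b..0x0e] <- [c6 8b 16 5b]
D4: mem[0x20..0x27] <- [5b 9d b5 35 2d 65 40 cf]
query mem[0x1c]=0x3d, mem[0x16]=0x5f, mem[0x18]=0x8a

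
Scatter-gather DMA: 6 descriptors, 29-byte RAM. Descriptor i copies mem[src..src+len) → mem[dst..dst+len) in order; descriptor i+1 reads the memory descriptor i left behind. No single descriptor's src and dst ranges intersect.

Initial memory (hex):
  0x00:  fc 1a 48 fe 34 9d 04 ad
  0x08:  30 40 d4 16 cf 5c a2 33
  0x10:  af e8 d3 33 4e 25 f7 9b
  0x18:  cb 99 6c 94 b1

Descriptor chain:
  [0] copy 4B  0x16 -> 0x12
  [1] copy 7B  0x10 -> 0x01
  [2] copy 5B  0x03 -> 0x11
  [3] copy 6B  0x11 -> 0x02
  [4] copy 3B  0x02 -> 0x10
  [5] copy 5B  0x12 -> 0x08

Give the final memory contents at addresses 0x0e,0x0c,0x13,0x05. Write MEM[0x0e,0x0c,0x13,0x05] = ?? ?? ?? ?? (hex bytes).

#0 dst[0x12+4] := {0xf7,0x9b,0xcb,0x99}
#1 dst[0x01+7] := {0xaf,0xe8,0xf7,0x9b,0xcb,0x99,0xf7}
#2 dst[0x11+5] := {0xf7,0x9b,0xcb,0x99,0xf7}
#3 dst[0x02+6] := {0xf7,0x9b,0xcb,0x99,0xf7,0xf7}
#4 dst[0x10+3] := {0xf7,0x9b,0xcb}
#5 dst[0x08+5] := {0xcb,0xcb,0x99,0xf7,0xf7}
query mem[0x0e]=0xa2, mem[0x0c]=0xf7, mem[0x13]=0xcb, mem[0x05]=0x99

MEM[0x0e,0x0c,0x13,0x05] = a2 f7 cb 99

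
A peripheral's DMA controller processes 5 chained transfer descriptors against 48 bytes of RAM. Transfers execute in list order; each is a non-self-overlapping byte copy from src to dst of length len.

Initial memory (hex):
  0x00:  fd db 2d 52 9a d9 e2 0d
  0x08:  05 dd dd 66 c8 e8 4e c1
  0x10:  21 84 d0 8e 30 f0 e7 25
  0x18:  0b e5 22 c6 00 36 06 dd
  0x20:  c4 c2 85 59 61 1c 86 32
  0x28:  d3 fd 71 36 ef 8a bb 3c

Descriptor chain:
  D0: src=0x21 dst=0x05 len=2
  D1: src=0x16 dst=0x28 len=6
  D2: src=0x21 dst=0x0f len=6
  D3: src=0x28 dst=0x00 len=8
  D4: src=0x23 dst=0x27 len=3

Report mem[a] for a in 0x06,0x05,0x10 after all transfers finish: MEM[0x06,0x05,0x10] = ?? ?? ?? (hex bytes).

  after D0: wrote 2B at 0x05 = c285
  after D1: wrote 6B at 0x28 = e7250be522c6
  after D2: wrote 6B at 0x0f = c28559611c86
  after D3: wrote 8B at 0x00 = e7250be522c6bb3c
  after D4: wrote 3B at 0x27 = 59611c
query mem[0x06]=0xbb, mem[0x05]=0xc6, mem[0x10]=0x85

MEM[0x06,0x05,0x10] = bb c6 85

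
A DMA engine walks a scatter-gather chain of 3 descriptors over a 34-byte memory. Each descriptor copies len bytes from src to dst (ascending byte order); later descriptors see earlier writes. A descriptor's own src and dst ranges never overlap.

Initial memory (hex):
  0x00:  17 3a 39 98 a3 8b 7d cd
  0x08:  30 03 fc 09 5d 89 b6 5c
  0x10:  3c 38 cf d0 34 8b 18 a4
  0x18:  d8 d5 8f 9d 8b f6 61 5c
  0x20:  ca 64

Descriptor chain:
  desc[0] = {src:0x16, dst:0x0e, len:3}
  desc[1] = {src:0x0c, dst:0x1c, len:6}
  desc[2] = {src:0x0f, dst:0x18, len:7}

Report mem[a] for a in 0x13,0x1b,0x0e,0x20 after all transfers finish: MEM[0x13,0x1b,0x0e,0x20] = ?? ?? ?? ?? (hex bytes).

MEM[0x13,0x1b,0x0e,0x20] = d0 cf 18 d8

#0 dst[0x0e+3] := {0x18,0xa4,0xd8}
#1 dst[0x1c+6] := {0x5d,0x89,0x18,0xa4,0xd8,0x38}
#2 dst[0x18+7] := {0xa4,0xd8,0x38,0xcf,0xd0,0x34,0x8b}
query mem[0x13]=0xd0, mem[0x1b]=0xcf, mem[0x0e]=0x18, mem[0x20]=0xd8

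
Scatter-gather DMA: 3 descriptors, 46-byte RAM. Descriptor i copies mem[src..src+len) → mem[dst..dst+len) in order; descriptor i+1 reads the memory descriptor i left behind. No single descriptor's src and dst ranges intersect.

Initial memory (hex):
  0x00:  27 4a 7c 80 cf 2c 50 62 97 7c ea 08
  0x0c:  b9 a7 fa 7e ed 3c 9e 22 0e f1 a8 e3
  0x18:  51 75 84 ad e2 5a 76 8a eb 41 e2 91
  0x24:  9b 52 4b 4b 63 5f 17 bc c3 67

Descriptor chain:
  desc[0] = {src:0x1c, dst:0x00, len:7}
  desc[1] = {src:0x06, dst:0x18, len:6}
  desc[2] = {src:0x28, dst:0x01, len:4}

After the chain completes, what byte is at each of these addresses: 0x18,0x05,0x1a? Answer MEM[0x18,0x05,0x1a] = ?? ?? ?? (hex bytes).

D0: mem[0x00..0x06] <- [e2 5a 76 8a eb 41 e2]
D1: mem[0x18..0x1d] <- [e2 62 97 7c ea 08]
D2: mem[0x01..0x04] <- [63 5f 17 bc]
query mem[0x18]=0xe2, mem[0x05]=0x41, mem[0x1a]=0x97

MEM[0x18,0x05,0x1a] = e2 41 97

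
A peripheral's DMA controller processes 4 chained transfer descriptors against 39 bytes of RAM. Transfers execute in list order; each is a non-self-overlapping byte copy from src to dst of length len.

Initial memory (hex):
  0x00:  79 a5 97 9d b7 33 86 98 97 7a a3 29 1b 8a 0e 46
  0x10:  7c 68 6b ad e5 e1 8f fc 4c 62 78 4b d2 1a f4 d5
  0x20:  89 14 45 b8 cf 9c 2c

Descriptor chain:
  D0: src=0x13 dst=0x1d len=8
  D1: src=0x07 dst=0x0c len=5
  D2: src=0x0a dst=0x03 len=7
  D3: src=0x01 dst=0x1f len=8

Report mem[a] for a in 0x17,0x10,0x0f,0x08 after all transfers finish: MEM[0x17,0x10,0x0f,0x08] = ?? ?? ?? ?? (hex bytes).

MEM[0x17,0x10,0x0f,0x08] = fc 29 a3 a3

D0: mem[0x1d..0x24] <- [ad e5 e1 8f fc 4c 62 78]
D1: mem[0x0c..0x10] <- [98 97 7a a3 29]
D2: mem[0x03..0x09] <- [a3 29 98 97 7a a3 29]
D3: mem[0x1f..0x26] <- [a5 97 a3 29 98 97 7a a3]
query mem[0x17]=0xfc, mem[0x10]=0x29, mem[0x0f]=0xa3, mem[0x08]=0xa3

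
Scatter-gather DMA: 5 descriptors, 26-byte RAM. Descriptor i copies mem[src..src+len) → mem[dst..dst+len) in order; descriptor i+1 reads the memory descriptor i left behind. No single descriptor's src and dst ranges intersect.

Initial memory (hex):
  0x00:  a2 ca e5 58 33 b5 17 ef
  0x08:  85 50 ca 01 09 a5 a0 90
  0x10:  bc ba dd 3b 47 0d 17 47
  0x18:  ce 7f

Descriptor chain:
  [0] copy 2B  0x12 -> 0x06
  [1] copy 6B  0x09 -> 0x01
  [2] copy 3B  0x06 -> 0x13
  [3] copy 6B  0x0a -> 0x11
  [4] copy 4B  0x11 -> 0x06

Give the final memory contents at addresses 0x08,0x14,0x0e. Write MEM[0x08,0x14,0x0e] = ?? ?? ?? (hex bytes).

[0] 0x12->0x06 len=2 : dd 3b
[1] 0x09->0x01 len=6 : 50 ca 01 09 a5 a0
[2] 0x06->0x13 len=3 : a0 3b 85
[3] 0x0a->0x11 len=6 : ca 01 09 a5 a0 90
[4] 0x11->0x06 len=4 : ca 01 09 a5
query mem[0x08]=0x09, mem[0x14]=0xa5, mem[0x0e]=0xa0

MEM[0x08,0x14,0x0e] = 09 a5 a0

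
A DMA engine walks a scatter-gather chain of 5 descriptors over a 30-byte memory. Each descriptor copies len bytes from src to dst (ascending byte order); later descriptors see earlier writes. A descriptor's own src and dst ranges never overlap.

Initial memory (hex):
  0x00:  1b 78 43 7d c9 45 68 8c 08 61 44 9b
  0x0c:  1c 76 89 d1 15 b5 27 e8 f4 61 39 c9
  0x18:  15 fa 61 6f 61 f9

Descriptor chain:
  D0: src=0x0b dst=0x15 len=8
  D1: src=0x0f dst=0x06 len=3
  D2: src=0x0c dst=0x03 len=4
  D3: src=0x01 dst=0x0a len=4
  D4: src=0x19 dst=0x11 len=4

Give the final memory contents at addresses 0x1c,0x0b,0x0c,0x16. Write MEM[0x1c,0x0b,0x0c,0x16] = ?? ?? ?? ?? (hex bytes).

  after D0: wrote 8B at 0x15 = 9b1c7689d115b527
  after D1: wrote 3B at 0x06 = d115b5
  after D2: wrote 4B at 0x03 = 1c7689d1
  after D3: wrote 4B at 0x0a = 78431c76
  after D4: wrote 4B at 0x11 = d115b527
query mem[0x1c]=0x27, mem[0x0b]=0x43, mem[0x0c]=0x1c, mem[0x16]=0x1c

MEM[0x1c,0x0b,0x0c,0x16] = 27 43 1c 1c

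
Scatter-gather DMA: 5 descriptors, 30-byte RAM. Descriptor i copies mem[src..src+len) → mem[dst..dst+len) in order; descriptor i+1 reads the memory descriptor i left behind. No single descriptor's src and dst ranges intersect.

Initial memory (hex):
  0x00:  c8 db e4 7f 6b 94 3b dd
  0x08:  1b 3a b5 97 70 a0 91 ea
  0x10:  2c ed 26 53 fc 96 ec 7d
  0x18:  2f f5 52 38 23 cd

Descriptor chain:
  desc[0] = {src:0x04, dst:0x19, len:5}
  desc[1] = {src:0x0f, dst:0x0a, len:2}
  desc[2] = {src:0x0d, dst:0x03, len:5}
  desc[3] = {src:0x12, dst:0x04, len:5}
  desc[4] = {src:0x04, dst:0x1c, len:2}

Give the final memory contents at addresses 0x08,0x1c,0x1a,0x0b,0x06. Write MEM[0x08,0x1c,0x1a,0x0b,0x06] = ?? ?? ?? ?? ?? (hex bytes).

D0: mem[0x19..0x1d] <- [6b 94 3b dd 1b]
D1: mem[0x0a..0x0b] <- [ea 2c]
D2: mem[0x03..0x07] <- [a0 91 ea 2c ed]
D3: mem[0x04..0x08] <- [26 53 fc 96 ec]
D4: mem[0x1c..0x1d] <- [26 53]
query mem[0x08]=0xec, mem[0x1c]=0x26, mem[0x1a]=0x94, mem[0x0b]=0x2c, mem[0x06]=0xfc

MEM[0x08,0x1c,0x1a,0x0b,0x06] = ec 26 94 2c fc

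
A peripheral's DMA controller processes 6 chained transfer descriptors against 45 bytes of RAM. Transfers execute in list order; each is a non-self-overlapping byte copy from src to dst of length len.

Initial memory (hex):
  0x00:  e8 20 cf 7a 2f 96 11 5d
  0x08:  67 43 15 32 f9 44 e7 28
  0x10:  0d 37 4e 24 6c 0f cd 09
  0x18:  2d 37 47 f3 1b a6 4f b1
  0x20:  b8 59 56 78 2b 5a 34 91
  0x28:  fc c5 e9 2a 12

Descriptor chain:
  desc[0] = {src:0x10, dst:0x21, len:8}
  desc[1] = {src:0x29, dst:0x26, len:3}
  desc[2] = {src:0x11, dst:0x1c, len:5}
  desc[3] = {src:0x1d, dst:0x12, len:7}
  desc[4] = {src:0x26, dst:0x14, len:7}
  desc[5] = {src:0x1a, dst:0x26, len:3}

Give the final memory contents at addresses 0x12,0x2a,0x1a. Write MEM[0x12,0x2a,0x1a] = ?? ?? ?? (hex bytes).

MEM[0x12,0x2a,0x1a] = 4e e9 12

#0 dst[0x21+8] := {0x0d,0x37,0x4e,0x24,0x6c,0x0f,0xcd,0x09}
#1 dst[0x26+3] := {0xc5,0xe9,0x2a}
#2 dst[0x1c+5] := {0x37,0x4e,0x24,0x6c,0x0f}
#3 dst[0x12+7] := {0x4e,0x24,0x6c,0x0f,0x0d,0x37,0x4e}
#4 dst[0x14+7] := {0xc5,0xe9,0x2a,0xc5,0xe9,0x2a,0x12}
#5 dst[0x26+3] := {0x12,0xf3,0x37}
query mem[0x12]=0x4e, mem[0x2a]=0xe9, mem[0x1a]=0x12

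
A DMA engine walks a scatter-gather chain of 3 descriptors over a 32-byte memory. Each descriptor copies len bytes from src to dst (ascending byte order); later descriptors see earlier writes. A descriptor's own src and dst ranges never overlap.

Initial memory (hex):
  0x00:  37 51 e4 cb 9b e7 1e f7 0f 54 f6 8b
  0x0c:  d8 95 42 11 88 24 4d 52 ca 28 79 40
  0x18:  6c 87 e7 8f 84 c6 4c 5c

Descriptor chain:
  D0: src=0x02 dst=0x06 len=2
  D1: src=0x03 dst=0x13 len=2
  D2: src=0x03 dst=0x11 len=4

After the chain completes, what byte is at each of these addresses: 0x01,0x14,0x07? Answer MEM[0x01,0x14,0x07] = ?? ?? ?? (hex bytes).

MEM[0x01,0x14,0x07] = 51 e4 cb

D0: mem[0x06..0x07] <- [e4 cb]
D1: mem[0x13..0x14] <- [cb 9b]
D2: mem[0x11..0x14] <- [cb 9b e7 e4]
query mem[0x01]=0x51, mem[0x14]=0xe4, mem[0x07]=0xcb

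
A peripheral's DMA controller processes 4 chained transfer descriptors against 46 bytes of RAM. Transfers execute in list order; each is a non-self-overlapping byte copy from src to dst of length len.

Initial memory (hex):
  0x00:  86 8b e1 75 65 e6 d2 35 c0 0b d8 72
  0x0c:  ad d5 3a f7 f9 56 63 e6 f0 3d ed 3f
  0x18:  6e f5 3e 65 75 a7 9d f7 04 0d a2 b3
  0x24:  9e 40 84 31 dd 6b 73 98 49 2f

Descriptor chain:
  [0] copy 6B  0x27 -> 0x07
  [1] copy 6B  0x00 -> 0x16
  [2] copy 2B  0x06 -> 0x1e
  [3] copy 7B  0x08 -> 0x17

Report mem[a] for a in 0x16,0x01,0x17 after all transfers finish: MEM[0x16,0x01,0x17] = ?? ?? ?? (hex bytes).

MEM[0x16,0x01,0x17] = 86 8b dd

  after D0: wrote 6B at 0x07 = 31dd6b739849
  after D1: wrote 6B at 0x16 = 868be17565e6
  after D2: wrote 2B at 0x1e = d231
  after D3: wrote 7B at 0x17 = dd6b739849d53a
query mem[0x16]=0x86, mem[0x01]=0x8b, mem[0x17]=0xdd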